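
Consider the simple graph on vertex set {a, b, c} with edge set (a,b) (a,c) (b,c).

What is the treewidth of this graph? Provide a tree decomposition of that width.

With just one bag of size 3, the width is 3 − 1 = 2, so tw(G) ≤ 2. For the lower bound, the 3 vertices {a, b, c} are pairwise adjacent, and any tree decomposition puts a clique entirely inside one bag — forcing width ≥ 2. Hence tw(G) = 2 exactly.

Treewidth 2.
One such decomposition:
Bags: B1 = {a, b, c}
Tree: (single bag)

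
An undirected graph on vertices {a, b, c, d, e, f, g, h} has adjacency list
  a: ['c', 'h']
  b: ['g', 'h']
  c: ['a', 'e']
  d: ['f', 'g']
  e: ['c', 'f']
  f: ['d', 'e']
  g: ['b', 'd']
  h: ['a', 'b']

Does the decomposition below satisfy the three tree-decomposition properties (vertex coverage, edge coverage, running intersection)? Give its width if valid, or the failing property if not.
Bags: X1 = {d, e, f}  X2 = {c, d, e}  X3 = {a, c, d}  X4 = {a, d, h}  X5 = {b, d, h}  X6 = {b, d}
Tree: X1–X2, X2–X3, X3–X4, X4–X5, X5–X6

No — vertex g appears in no bag.

A tree decomposition must satisfy three properties: every vertex lies in some bag; for every edge, both endpoints lie together in some bag; and for every vertex, the bags containing it form a connected subtree. Here vertex g appears in no bag, so the decomposition is invalid.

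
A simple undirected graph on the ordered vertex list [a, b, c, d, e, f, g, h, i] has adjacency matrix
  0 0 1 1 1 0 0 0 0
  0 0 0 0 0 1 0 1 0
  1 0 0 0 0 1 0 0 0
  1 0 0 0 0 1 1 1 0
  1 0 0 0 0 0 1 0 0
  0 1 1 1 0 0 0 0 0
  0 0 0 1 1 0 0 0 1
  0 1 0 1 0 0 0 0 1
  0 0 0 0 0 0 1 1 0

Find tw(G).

A width-3 tree decomposition is:
Bags: B1 = {a, b, c, f}  B2 = {a, b, d, f}  B3 = {a, b, d, h}  B4 = {a, d, e, h}  B5 = {d, e, g, h}  B6 = {e, g, h, i}
Tree: B1–B2, B2–B3, B3–B4, B4–B5, B5–B6
Every bag has size at most 4, so the width is 4 − 1 = 3 and tw(G) ≤ 3. For the lower bound: the 4 vertex sets {b,c,f}, {a}, {d}, {e,g,h,i} are disjoint, each induces a connected subgraph, and every pair is joined by at least one edge of G. Contracting each set to a single vertex therefore yields K_{4} as a minor, and since treewidth is minor-monotone, tw(G) ≥ tw(K_{4}) = 3. Combining the bounds, tw(G) = 3.

3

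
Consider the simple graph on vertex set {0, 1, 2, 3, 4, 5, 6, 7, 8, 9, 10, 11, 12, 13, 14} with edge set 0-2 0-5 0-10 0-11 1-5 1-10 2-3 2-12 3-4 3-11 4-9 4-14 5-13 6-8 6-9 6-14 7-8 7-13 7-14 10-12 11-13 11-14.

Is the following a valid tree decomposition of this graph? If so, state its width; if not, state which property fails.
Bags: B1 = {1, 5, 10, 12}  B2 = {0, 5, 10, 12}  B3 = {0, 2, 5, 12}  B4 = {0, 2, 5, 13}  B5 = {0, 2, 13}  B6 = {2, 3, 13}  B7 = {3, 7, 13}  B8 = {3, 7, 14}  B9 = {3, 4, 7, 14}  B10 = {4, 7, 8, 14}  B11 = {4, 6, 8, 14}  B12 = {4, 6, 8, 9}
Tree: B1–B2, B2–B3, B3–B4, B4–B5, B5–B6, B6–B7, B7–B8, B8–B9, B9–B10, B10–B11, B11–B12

No — vertex 11 appears in no bag.

A tree decomposition must satisfy three properties: every vertex lies in some bag; for every edge, both endpoints lie together in some bag; and for every vertex, the bags containing it form a connected subtree. Here vertex 11 appears in no bag, so the decomposition is invalid.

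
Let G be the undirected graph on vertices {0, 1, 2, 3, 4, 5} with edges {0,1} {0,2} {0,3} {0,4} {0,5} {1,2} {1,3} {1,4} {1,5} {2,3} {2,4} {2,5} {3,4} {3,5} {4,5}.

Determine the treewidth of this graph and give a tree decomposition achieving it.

Treewidth 5.
One such decomposition:
Bags: B1 = {0, 1, 2, 3, 4, 5}
Tree: (single bag)

With just one bag of size 6, the width is 6 − 1 = 5, so tw(G) ≤ 5. On the other hand G contains the 6-clique {0, 1, 2, 3, 4, 5}. A clique must lie in a single bag of any decomposition, so no decomposition can have width below 5. The upper and lower bounds meet at 5, so that is the treewidth.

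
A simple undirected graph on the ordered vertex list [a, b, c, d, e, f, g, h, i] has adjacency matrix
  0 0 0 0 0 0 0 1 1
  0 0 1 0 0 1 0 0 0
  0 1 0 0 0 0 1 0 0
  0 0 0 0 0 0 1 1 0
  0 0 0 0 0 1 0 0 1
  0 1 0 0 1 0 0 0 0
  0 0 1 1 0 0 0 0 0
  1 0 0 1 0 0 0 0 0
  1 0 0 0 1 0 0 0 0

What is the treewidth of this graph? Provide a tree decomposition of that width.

Every bag has size at most 3, so the width is 3 − 1 = 2 and tw(G) ≤ 2. The edges b–c–g–d–h–a–i–e–f–b form a cycle, so G is not a tree and its treewidth is at least 2. The upper and lower bounds meet at 2, so that is the treewidth.

Treewidth 2.
One such decomposition:
Bags: B1 = {b, c, g}  B2 = {b, d, g}  B3 = {b, d, h}  B4 = {a, b, h}  B5 = {a, b, i}  B6 = {b, e, i}  B7 = {b, e, f}
Tree: B1–B2, B2–B3, B3–B4, B4–B5, B5–B6, B6–B7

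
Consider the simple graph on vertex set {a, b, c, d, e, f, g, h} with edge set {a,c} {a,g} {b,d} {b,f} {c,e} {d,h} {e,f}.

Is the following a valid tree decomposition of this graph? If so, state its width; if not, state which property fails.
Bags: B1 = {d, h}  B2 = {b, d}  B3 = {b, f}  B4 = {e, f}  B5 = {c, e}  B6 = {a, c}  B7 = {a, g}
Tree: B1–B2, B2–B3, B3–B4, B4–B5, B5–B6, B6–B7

Yes; width 1.

Checking the three conditions: (i) the bags cover all of {a, b, c, d, e, f, g, h}; (ii) for each edge, some bag contains both endpoints; (iii) the bags containing any fixed vertex form a subtree. All hold, so the decomposition is valid with width 2 − 1 = 1.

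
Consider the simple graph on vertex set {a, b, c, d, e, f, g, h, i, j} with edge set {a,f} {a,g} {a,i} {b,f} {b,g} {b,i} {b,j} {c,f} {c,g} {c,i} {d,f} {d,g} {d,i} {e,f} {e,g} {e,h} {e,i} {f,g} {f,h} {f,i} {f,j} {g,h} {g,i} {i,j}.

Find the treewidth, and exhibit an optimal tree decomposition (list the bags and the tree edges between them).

Treewidth 3.
One such decomposition:
Bags: B1 = {e, f, g, h}  B2 = {e, f, g, i}  B3 = {d, f, g, i}  B4 = {c, f, g, i}  B5 = {a, f, g, i}  B6 = {b, f, g, i}  B7 = {b, f, i, j}
Tree: B1–B2, B2–B3, B2–B4, B4–B5, B5–B6, B6–B7

Each bag holds 4 vertices, so the decomposition has width 3, which upper-bounds the treewidth. Conversely, {e, f, g, h} is a clique of size 4, and the vertices of any clique must share a bag in every tree decomposition; so some bag has ≥ 4 vertices and tw(G) ≥ 3. Therefore the treewidth is 3.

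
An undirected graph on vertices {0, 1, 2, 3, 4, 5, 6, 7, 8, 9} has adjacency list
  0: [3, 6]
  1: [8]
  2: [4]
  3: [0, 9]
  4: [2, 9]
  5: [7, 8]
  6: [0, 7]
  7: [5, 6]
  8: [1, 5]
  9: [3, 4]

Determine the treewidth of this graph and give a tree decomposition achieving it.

Treewidth 1.
Bags: B1 = {1, 8}  B2 = {5, 8}  B3 = {5, 7}  B4 = {6, 7}  B5 = {0, 6}  B6 = {0, 3}  B7 = {3, 9}  B8 = {4, 9}  B9 = {2, 4}
Tree: B1–B2, B2–B3, B3–B4, B4–B5, B5–B6, B6–B7, B7–B8, B8–B9

Every bag has size at most 2, so the width is 2 − 1 = 1 and tw(G) ≤ 1. G has an edge, so its treewidth is at least 1. Hence tw(G) = 1 exactly.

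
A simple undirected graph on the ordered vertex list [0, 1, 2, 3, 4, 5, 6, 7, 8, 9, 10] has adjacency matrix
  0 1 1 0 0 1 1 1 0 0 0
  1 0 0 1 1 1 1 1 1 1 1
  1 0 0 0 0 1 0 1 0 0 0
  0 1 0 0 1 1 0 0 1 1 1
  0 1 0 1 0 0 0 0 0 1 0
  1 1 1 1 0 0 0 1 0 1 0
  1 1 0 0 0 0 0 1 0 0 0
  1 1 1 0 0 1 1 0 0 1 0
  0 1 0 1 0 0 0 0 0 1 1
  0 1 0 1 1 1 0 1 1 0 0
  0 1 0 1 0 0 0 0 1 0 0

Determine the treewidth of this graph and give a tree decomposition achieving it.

Treewidth 3.
One optimal decomposition is:
Bags: B1 = {1, 3, 4, 9}  B2 = {1, 3, 5, 9}  B3 = {1, 3, 8, 9}  B4 = {1, 5, 7, 9}  B5 = {0, 1, 5, 7}  B6 = {0, 1, 6, 7}  B7 = {1, 3, 8, 10}  B8 = {0, 2, 5, 7}
Tree: B1–B2, B1–B3, B2–B4, B4–B5, B5–B6, B3–B7, B5–B8

Each bag holds 4 vertices, so the decomposition has width 3, which upper-bounds the treewidth. On the other hand G contains the 4-clique {0, 1, 5, 7}. A clique must lie in a single bag of any decomposition, so no decomposition can have width below 3. The upper and lower bounds meet at 3, so that is the treewidth.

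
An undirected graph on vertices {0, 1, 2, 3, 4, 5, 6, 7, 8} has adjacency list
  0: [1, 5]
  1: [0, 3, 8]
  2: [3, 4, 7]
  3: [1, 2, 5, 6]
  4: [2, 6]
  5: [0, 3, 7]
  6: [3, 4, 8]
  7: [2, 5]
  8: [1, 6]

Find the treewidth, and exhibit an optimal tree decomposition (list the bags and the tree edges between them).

Every bag has size at most 4, so the width is 4 − 1 = 3 and tw(G) ≤ 3. For the lower bound: the 4 vertex sets {2,4,7}, {6}, {3}, {0,1,5,8} are disjoint, each induces a connected subgraph, and every pair is joined by at least one edge of G. Contracting each set to a single vertex therefore yields K_{4} as a minor, and since treewidth is minor-monotone, tw(G) ≥ tw(K_{4}) = 3. Combining the bounds, tw(G) = 3.

Treewidth 3.
One such decomposition:
Bags: B1 = {2, 4, 6, 7}  B2 = {2, 3, 6, 7}  B3 = {3, 5, 6, 7}  B4 = {3, 5, 6, 8}  B5 = {1, 3, 5, 8}  B6 = {0, 1, 5, 8}
Tree: B1–B2, B2–B3, B3–B4, B4–B5, B5–B6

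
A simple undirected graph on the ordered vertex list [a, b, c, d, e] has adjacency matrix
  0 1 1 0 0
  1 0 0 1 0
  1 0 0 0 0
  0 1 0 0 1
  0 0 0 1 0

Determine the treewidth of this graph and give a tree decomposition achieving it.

Every bag has size at most 2, so the width is 2 − 1 = 1 and tw(G) ≤ 1. Any graph with an edge has treewidth ≥ 1, and G has the edge c–a. Combining the bounds, tw(G) = 1.

Treewidth 1.
One such decomposition:
Bags: B1 = {a, c}  B2 = {a, b}  B3 = {b, d}  B4 = {d, e}
Tree: B1–B2, B2–B3, B3–B4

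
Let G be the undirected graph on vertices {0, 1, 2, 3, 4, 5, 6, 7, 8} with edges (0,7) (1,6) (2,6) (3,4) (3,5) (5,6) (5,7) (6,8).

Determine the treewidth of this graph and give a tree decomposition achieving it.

Treewidth 1.
Bags: B1 = {5, 6}  B2 = {5, 7}  B3 = {3, 5}  B4 = {0, 7}  B5 = {2, 6}  B6 = {3, 4}  B7 = {6, 8}  B8 = {1, 6}
Tree: B1–B2, B1–B3, B2–B4, B1–B5, B3–B6, B5–B7, B7–B8

Each bag holds 2 vertices, so the decomposition has width 1, which upper-bounds the treewidth. G has an edge, so its treewidth is at least 1. Combining the bounds, tw(G) = 1.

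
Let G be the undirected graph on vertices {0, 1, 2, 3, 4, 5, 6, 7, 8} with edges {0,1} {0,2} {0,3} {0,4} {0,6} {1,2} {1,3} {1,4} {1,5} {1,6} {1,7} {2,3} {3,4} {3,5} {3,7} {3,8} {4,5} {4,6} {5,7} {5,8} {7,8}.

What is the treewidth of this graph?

A width-3 tree decomposition is:
Bags: B1 = {0, 1, 3, 4}  B2 = {0, 1, 4, 6}  B3 = {1, 3, 4, 5}  B4 = {1, 3, 5, 7}  B5 = {3, 5, 7, 8}  B6 = {0, 1, 2, 3}
Tree: B1–B2, B1–B3, B3–B4, B4–B5, B1–B6
The largest bag has 4 vertices, giving width 3; this decomposition certifies tw(G) ≤ 3. On the other hand G contains the 4-clique {3, 5, 7, 8}. A clique must lie in a single bag of any decomposition, so no decomposition can have width below 3. Therefore the treewidth is 3.

3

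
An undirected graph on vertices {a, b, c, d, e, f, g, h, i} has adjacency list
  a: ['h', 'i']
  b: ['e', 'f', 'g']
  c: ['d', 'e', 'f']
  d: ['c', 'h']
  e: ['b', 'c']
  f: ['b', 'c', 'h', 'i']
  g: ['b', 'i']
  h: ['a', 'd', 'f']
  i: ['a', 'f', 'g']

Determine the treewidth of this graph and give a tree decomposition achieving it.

Each bag holds 4 vertices, so the decomposition has width 3, which upper-bounds the treewidth. For the lower bound: the 4 vertex sets {c,d,e}, {h}, {f}, {a,b,g,i} are disjoint, each induces a connected subgraph, and every pair is joined by at least one edge of G. Contracting each set to a single vertex therefore yields K_{4} as a minor, and since treewidth is minor-monotone, tw(G) ≥ tw(K_{4}) = 3. The upper and lower bounds meet at 3, so that is the treewidth.

Treewidth 3.
Bags: B1 = {c, d, e, h}  B2 = {c, e, f, h}  B3 = {b, e, f, h}  B4 = {a, b, f, h}  B5 = {a, b, f, i}  B6 = {a, b, g, i}
Tree: B1–B2, B2–B3, B3–B4, B4–B5, B5–B6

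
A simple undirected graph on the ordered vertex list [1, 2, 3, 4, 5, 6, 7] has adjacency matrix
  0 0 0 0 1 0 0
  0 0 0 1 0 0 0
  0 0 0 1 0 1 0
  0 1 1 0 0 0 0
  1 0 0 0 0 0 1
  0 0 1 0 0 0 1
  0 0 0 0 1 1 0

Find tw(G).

A width-1 tree decomposition is:
Bags: B1 = {1, 5}  B2 = {5, 7}  B3 = {6, 7}  B4 = {3, 6}  B5 = {3, 4}  B6 = {2, 4}
Tree: B1–B2, B2–B3, B3–B4, B4–B5, B5–B6
Each bag holds 2 vertices, so the decomposition has width 1, which upper-bounds the treewidth. G has an edge, so its treewidth is at least 1. The upper and lower bounds meet at 1, so that is the treewidth.

1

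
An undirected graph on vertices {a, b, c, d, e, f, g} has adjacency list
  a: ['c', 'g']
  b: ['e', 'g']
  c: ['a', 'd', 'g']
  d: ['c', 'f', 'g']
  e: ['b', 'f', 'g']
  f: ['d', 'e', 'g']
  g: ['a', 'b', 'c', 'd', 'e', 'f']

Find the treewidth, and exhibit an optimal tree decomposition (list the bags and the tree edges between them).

Every bag has size at most 3, so the width is 3 − 1 = 2 and tw(G) ≤ 2. For the lower bound, the 3 vertices {c, d, g} are pairwise adjacent, and any tree decomposition puts a clique entirely inside one bag — forcing width ≥ 2. Combining the bounds, tw(G) = 2.

Treewidth 2.
One such decomposition:
Bags: B1 = {d, f, g}  B2 = {e, f, g}  B3 = {c, d, g}  B4 = {a, c, g}  B5 = {b, e, g}
Tree: B1–B2, B1–B3, B3–B4, B2–B5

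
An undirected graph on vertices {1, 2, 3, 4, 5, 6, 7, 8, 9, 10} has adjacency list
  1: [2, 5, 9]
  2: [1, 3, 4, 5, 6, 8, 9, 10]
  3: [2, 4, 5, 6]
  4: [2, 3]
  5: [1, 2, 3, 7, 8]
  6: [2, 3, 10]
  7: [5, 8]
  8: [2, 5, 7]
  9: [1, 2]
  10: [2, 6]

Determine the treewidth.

2

A width-2 tree decomposition is:
Bags: B1 = {2, 3, 6}  B2 = {2, 3, 5}  B3 = {2, 5, 8}  B4 = {1, 2, 5}  B5 = {1, 2, 9}  B6 = {2, 3, 4}  B7 = {2, 6, 10}  B8 = {5, 7, 8}
Tree: B1–B2, B2–B3, B2–B4, B4–B5, B1–B6, B1–B7, B3–B8
The largest bag has 3 vertices, giving width 2; this decomposition certifies tw(G) ≤ 2. On the other hand G contains the 3-clique {1, 2, 9}. A clique must lie in a single bag of any decomposition, so no decomposition can have width below 2. The upper and lower bounds meet at 2, so that is the treewidth.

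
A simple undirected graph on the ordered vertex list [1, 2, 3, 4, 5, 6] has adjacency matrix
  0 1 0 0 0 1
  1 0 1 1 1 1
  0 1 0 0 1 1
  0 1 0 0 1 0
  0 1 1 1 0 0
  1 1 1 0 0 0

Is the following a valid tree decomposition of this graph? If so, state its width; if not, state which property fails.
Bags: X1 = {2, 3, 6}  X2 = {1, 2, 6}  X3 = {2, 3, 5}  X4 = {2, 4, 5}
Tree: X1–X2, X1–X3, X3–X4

Yes; width 2.

Vertex coverage: the bags together contain {1, 2, 3, 4, 5, 6}, the full vertex set. Edge coverage: each edge of G has both endpoints in at least one bag. Running intersection: for every vertex, the bags containing it form a connected subtree. All three properties hold, so this is a valid tree decomposition of width max|bag| − 1 = 2, and hence tw(G) ≤ 2.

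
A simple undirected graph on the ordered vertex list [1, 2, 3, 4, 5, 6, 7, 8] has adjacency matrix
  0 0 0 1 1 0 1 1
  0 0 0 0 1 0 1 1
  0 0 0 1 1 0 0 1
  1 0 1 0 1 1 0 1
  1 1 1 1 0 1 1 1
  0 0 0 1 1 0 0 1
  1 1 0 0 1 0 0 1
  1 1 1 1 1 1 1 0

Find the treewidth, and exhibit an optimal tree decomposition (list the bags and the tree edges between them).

Treewidth 3.
One optimal decomposition is:
Bags: B1 = {1, 4, 5, 8}  B2 = {1, 5, 7, 8}  B3 = {2, 5, 7, 8}  B4 = {4, 5, 6, 8}  B5 = {3, 4, 5, 8}
Tree: B1–B2, B2–B3, B1–B4, B4–B5

The largest bag has 4 vertices, giving width 3; this decomposition certifies tw(G) ≤ 3. For the lower bound, the 4 vertices {2, 5, 7, 8} are pairwise adjacent, and any tree decomposition puts a clique entirely inside one bag — forcing width ≥ 3. Therefore the treewidth is 3.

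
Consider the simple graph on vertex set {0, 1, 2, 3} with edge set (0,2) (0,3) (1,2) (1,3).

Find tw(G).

A width-2 tree decomposition is:
Bags: B1 = {1, 2, 3}  B2 = {0, 2, 3}
Tree: B1–B2
The largest bag has 3 vertices, giving width 2; this decomposition certifies tw(G) ≤ 2. For the lower bound, G contains the cycle 2–1–3–0–2, so G is not a forest; only forests have treewidth ≤ 1, hence tw(G) ≥ 2. Combining the bounds, tw(G) = 2.

2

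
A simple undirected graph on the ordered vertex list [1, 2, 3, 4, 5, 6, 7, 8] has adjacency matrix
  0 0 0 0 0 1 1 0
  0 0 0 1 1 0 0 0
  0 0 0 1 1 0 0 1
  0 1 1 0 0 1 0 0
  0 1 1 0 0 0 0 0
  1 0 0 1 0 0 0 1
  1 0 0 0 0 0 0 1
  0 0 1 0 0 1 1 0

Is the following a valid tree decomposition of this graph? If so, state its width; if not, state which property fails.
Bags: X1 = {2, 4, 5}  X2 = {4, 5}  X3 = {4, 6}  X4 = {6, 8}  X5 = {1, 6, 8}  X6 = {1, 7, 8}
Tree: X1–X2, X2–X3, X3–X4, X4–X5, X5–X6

No — vertex 3 appears in no bag.

A tree decomposition must satisfy three properties: every vertex lies in some bag; for every edge, both endpoints lie together in some bag; and for every vertex, the bags containing it form a connected subtree. Here vertex 3 appears in no bag, so the decomposition is invalid.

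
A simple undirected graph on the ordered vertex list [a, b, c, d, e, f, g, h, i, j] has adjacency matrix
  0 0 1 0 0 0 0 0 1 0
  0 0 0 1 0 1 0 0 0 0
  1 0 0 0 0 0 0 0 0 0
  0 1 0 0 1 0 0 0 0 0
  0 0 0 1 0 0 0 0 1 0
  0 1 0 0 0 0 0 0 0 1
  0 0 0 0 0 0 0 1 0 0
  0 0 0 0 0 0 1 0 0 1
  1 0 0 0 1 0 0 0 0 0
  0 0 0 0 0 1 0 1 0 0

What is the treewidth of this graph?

1

A width-1 tree decomposition is:
Bags: B1 = {g, h}  B2 = {h, j}  B3 = {f, j}  B4 = {b, f}  B5 = {b, d}  B6 = {d, e}  B7 = {e, i}  B8 = {a, i}  B9 = {a, c}
Tree: B1–B2, B2–B3, B3–B4, B4–B5, B5–B6, B6–B7, B7–B8, B8–B9
Every bag has size at most 2, so the width is 2 − 1 = 1 and tw(G) ≤ 1. Since G has at least one edge (e.g. g–h), it is not an edgeless graph, so tw(G) ≥ 1. The upper and lower bounds meet at 1, so that is the treewidth.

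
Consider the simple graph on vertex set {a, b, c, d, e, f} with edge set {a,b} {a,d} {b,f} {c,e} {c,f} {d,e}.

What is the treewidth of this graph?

2

A width-2 tree decomposition is:
Bags: B1 = {a, b, f}  B2 = {a, c, f}  B3 = {a, c, e}  B4 = {a, d, e}
Tree: B1–B2, B2–B3, B3–B4
Each bag holds 3 vertices, so the decomposition has width 2, which upper-bounds the treewidth. Since a–b–f–c–e–d–a is a cycle in G, G is not acyclic. Forests are exactly the graphs of treewidth ≤ 1, so tw(G) ≥ 2. Combining the bounds, tw(G) = 2.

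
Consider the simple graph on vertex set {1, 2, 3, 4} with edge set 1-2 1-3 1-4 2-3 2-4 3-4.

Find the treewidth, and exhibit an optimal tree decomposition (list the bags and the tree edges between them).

Treewidth 3.
One optimal decomposition is:
Bags: B1 = {1, 2, 3, 4}
Tree: (single bag)

With just one bag of size 4, the width is 4 − 1 = 3, so tw(G) ≤ 3. Conversely, {1, 2, 3, 4} is a clique of size 4, and the vertices of any clique must share a bag in every tree decomposition; so some bag has ≥ 4 vertices and tw(G) ≥ 3. Hence tw(G) = 3 exactly.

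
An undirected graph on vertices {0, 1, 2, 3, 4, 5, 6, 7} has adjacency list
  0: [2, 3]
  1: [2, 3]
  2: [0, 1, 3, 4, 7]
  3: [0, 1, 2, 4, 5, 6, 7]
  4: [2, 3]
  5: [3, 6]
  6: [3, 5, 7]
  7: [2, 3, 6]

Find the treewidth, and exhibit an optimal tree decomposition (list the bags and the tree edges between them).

Each bag holds 3 vertices, so the decomposition has width 2, which upper-bounds the treewidth. For the lower bound, the 3 vertices {0, 2, 3} are pairwise adjacent, and any tree decomposition puts a clique entirely inside one bag — forcing width ≥ 2. Combining the bounds, tw(G) = 2.

Treewidth 2.
One optimal decomposition is:
Bags: B1 = {0, 2, 3}  B2 = {2, 3, 7}  B3 = {2, 3, 4}  B4 = {3, 6, 7}  B5 = {3, 5, 6}  B6 = {1, 2, 3}
Tree: B1–B2, B1–B3, B2–B4, B4–B5, B2–B6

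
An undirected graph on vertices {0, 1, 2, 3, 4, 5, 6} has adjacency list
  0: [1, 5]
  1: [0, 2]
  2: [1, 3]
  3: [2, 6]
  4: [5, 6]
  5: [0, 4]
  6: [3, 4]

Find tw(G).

2

A width-2 tree decomposition is:
Bags: B1 = {0, 4, 5}  B2 = {0, 1, 4}  B3 = {1, 2, 4}  B4 = {2, 3, 4}  B5 = {3, 4, 6}
Tree: B1–B2, B2–B3, B3–B4, B4–B5
Each bag holds 3 vertices, so the decomposition has width 2, which upper-bounds the treewidth. For the lower bound, G contains the cycle 4–5–0–1–2–3–6–4, so G is not a forest; only forests have treewidth ≤ 1, hence tw(G) ≥ 2. Hence tw(G) = 2 exactly.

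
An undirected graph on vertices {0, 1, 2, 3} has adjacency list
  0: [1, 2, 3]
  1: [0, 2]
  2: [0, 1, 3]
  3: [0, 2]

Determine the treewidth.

A width-2 tree decomposition is:
Bags: B1 = {0, 1, 2}  B2 = {0, 2, 3}
Tree: B1–B2
The largest bag has 3 vertices, giving width 2; this decomposition certifies tw(G) ≤ 2. For the lower bound, the 3 vertices {0, 1, 2} are pairwise adjacent, and any tree decomposition puts a clique entirely inside one bag — forcing width ≥ 2. Combining the bounds, tw(G) = 2.

2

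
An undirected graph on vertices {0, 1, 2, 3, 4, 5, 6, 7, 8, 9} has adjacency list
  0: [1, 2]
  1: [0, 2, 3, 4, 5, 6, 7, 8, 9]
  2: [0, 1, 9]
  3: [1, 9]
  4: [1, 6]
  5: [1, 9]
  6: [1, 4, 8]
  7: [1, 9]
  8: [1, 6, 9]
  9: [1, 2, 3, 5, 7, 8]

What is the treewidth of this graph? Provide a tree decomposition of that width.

Treewidth 2.
Bags: B1 = {1, 2, 9}  B2 = {1, 7, 9}  B3 = {1, 5, 9}  B4 = {1, 8, 9}  B5 = {1, 6, 8}  B6 = {1, 4, 6}  B7 = {0, 1, 2}  B8 = {1, 3, 9}
Tree: B1–B2, B1–B3, B2–B4, B4–B5, B5–B6, B1–B7, B1–B8

Each bag holds 3 vertices, so the decomposition has width 2, which upper-bounds the treewidth. On the other hand G contains the 3-clique {0, 1, 2}. A clique must lie in a single bag of any decomposition, so no decomposition can have width below 2. Therefore the treewidth is 2.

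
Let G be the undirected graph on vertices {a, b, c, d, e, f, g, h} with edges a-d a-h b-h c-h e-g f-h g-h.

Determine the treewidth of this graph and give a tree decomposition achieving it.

Treewidth 1.
One optimal decomposition is:
Bags: B1 = {b, h}  B2 = {c, h}  B3 = {a, h}  B4 = {f, h}  B5 = {a, d}  B6 = {g, h}  B7 = {e, g}
Tree: B1–B2, B2–B3, B1–B4, B3–B5, B3–B6, B6–B7

Every bag has size at most 2, so the width is 2 − 1 = 1 and tw(G) ≤ 1. G has an edge, so its treewidth is at least 1. Combining the bounds, tw(G) = 1.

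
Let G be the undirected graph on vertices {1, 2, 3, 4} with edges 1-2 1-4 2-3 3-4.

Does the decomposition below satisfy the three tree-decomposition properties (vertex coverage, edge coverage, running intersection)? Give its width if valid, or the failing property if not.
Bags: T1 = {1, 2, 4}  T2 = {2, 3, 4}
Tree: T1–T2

Yes; width 2.

Checking the three conditions: (i) the bags cover all of {1, 2, 3, 4}; (ii) for each edge, some bag contains both endpoints; (iii) the bags containing any fixed vertex form a subtree. All hold, so the decomposition is valid with width 3 − 1 = 2.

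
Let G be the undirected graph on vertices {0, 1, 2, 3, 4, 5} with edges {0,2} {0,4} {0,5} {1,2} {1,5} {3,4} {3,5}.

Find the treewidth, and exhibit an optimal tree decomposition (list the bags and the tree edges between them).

Treewidth 2.
Bags: B1 = {3, 4, 5}  B2 = {0, 4, 5}  B3 = {0, 1, 5}  B4 = {0, 1, 2}
Tree: B1–B2, B2–B3, B3–B4

Every bag has size at most 3, so the width is 3 − 1 = 2 and tw(G) ≤ 2. The edges 3–4–0–5–3 form a cycle, so G is not a tree and its treewidth is at least 2. Therefore the treewidth is 2.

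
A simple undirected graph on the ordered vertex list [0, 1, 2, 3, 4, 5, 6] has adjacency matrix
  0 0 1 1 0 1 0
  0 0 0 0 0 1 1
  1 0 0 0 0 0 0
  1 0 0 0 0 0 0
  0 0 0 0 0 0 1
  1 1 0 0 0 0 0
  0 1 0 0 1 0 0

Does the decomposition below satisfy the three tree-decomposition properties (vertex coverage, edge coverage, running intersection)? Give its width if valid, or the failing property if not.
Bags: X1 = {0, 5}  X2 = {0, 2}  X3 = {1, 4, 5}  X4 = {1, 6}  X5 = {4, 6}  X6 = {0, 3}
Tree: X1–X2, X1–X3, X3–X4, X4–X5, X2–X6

A tree decomposition must satisfy three properties: every vertex lies in some bag; for every edge, both endpoints lie together in some bag; and for every vertex, the bags containing it form a connected subtree. Here bags containing vertex 4 are not connected in the tree, so the decomposition is invalid.

No — bags containing vertex 4 are not connected in the tree.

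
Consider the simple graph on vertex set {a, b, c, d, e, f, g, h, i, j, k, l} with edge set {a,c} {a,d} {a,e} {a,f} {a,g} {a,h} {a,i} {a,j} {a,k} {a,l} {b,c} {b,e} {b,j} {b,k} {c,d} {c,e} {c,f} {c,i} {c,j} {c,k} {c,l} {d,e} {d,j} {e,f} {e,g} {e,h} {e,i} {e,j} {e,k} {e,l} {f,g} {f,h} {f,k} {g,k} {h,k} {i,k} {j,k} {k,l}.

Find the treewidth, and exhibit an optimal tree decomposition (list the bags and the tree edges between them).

Treewidth 4.
One such decomposition:
Bags: B1 = {a, e, f, g, k}  B2 = {a, c, e, f, k}  B3 = {a, c, e, j, k}  B4 = {a, e, f, h, k}  B5 = {a, c, e, k, l}  B6 = {a, c, e, i, k}  B7 = {b, c, e, j, k}  B8 = {a, c, d, e, j}
Tree: B1–B2, B2–B3, B2–B4, B3–B5, B3–B6, B3–B7, B3–B8

Each bag holds 5 vertices, so the decomposition has width 4, which upper-bounds the treewidth. Conversely, {a, c, d, e, j} is a clique of size 5, and the vertices of any clique must share a bag in every tree decomposition; so some bag has ≥ 5 vertices and tw(G) ≥ 4. Therefore the treewidth is 4.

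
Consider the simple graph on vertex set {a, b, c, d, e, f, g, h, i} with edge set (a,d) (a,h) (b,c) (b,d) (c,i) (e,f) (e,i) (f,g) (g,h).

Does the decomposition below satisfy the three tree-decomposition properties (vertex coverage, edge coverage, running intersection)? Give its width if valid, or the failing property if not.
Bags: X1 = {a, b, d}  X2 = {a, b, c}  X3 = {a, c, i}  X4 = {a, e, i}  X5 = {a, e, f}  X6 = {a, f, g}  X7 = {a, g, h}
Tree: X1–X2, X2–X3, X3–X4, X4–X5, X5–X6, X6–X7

Yes; width 2.

Checking the three conditions: (i) the bags cover all of {a, b, c, d, e, f, g, h, i}; (ii) for each edge, some bag contains both endpoints; (iii) the bags containing any fixed vertex form a subtree. All hold, so the decomposition is valid with width 3 − 1 = 2.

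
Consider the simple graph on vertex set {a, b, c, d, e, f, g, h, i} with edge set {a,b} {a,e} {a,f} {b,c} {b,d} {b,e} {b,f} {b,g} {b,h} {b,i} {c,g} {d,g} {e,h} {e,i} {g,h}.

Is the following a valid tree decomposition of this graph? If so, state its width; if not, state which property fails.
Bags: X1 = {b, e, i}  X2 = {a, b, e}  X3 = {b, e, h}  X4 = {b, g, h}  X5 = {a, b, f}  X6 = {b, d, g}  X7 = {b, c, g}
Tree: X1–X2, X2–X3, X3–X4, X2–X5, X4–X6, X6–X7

Checking the three conditions: (i) the bags cover all of {a, b, c, d, e, f, g, h, i}; (ii) for each edge, some bag contains both endpoints; (iii) the bags containing any fixed vertex form a subtree. All hold, so the decomposition is valid with width 3 − 1 = 2.

Yes; width 2.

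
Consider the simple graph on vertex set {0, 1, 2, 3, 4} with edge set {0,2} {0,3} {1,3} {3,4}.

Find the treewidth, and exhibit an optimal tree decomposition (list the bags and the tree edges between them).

Treewidth 1.
Bags: B1 = {1, 3}  B2 = {3, 4}  B3 = {0, 3}  B4 = {0, 2}
Tree: B1–B2, B1–B3, B3–B4

Each bag holds 2 vertices, so the decomposition has width 1, which upper-bounds the treewidth. Since G has at least one edge (e.g. 1–3), it is not an edgeless graph, so tw(G) ≥ 1. Therefore the treewidth is 1.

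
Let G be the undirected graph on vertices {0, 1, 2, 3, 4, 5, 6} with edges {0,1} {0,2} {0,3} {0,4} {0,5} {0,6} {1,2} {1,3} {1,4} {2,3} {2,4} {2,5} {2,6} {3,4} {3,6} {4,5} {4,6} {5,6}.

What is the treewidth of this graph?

A width-4 tree decomposition is:
Bags: B1 = {0, 1, 2, 3, 4}  B2 = {0, 2, 3, 4, 6}  B3 = {0, 2, 4, 5, 6}
Tree: B1–B2, B2–B3
Each bag holds 5 vertices, so the decomposition has width 4, which upper-bounds the treewidth. For the lower bound, the 5 vertices {0, 1, 2, 3, 4} are pairwise adjacent, and any tree decomposition puts a clique entirely inside one bag — forcing width ≥ 4. Therefore the treewidth is 4.

4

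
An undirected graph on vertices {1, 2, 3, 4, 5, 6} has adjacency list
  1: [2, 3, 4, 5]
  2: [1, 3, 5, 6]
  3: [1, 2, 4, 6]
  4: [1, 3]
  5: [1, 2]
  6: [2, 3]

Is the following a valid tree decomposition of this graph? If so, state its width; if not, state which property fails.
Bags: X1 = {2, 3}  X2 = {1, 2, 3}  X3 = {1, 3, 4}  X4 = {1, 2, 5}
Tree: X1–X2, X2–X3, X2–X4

No — vertex 6 appears in no bag.

A tree decomposition must satisfy three properties: every vertex lies in some bag; for every edge, both endpoints lie together in some bag; and for every vertex, the bags containing it form a connected subtree. Here vertex 6 appears in no bag, so the decomposition is invalid.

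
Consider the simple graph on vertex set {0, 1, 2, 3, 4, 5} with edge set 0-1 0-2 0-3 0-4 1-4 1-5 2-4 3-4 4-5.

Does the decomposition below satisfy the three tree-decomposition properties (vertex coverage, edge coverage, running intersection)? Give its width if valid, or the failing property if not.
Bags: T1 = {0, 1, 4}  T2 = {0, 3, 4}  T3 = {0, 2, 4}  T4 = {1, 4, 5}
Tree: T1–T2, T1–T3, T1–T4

Vertex coverage: the bags together contain {0, 1, 2, 3, 4, 5}, the full vertex set. Edge coverage: each edge of G has both endpoints in at least one bag. Running intersection: for every vertex, the bags containing it form a connected subtree. All three properties hold, so this is a valid tree decomposition of width max|bag| − 1 = 2, and hence tw(G) ≤ 2.

Yes; width 2.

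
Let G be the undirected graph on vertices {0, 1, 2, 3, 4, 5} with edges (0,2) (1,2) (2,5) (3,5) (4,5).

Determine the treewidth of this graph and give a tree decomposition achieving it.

Every bag has size at most 2, so the width is 2 − 1 = 1 and tw(G) ≤ 1. Since G has at least one edge (e.g. 4–5), it is not an edgeless graph, so tw(G) ≥ 1. Hence tw(G) = 1 exactly.

Treewidth 1.
Bags: B1 = {4, 5}  B2 = {3, 5}  B3 = {2, 5}  B4 = {1, 2}  B5 = {0, 2}
Tree: B1–B2, B2–B3, B3–B4, B3–B5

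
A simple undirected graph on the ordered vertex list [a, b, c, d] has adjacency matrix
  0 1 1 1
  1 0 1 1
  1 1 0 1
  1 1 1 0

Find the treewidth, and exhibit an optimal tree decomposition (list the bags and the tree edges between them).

Treewidth 3.
One optimal decomposition is:
Bags: B1 = {a, b, c, d}
Tree: (single bag)

With just one bag of size 4, the width is 4 − 1 = 3, so tw(G) ≤ 3. On the other hand G contains the 4-clique {a, b, c, d}. A clique must lie in a single bag of any decomposition, so no decomposition can have width below 3. Therefore the treewidth is 3.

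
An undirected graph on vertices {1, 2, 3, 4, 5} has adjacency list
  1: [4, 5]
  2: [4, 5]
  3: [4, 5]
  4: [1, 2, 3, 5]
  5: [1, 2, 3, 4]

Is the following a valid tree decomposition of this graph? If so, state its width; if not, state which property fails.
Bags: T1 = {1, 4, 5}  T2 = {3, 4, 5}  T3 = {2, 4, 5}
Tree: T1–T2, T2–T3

Yes; width 2.

Vertex coverage: the bags together contain {1, 2, 3, 4, 5}, the full vertex set. Edge coverage: each edge of G has both endpoints in at least one bag. Running intersection: for every vertex, the bags containing it form a connected subtree. All three properties hold, so this is a valid tree decomposition of width max|bag| − 1 = 2, and hence tw(G) ≤ 2.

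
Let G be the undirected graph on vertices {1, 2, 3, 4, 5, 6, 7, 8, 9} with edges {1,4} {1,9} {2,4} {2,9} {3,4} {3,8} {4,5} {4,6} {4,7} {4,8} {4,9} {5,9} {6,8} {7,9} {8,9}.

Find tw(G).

2

A width-2 tree decomposition is:
Bags: B1 = {4, 6, 8}  B2 = {4, 8, 9}  B3 = {3, 4, 8}  B4 = {4, 7, 9}  B5 = {4, 5, 9}  B6 = {1, 4, 9}  B7 = {2, 4, 9}
Tree: B1–B2, B2–B3, B2–B4, B2–B5, B4–B6, B2–B7
The largest bag has 3 vertices, giving width 2; this decomposition certifies tw(G) ≤ 2. On the other hand G contains the 3-clique {1, 4, 9}. A clique must lie in a single bag of any decomposition, so no decomposition can have width below 2. Combining the bounds, tw(G) = 2.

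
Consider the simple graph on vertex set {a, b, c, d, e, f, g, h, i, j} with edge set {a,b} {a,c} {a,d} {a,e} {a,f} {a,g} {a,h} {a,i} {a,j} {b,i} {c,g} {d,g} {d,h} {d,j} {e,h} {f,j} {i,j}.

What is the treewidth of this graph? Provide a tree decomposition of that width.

Treewidth 2.
One such decomposition:
Bags: B1 = {a, d, j}  B2 = {a, f, j}  B3 = {a, d, g}  B4 = {a, c, g}  B5 = {a, d, h}  B6 = {a, i, j}  B7 = {a, e, h}  B8 = {a, b, i}
Tree: B1–B2, B1–B3, B3–B4, B1–B5, B2–B6, B5–B7, B6–B8

The largest bag has 3 vertices, giving width 2; this decomposition certifies tw(G) ≤ 2. On the other hand G contains the 3-clique {a, d, j}. A clique must lie in a single bag of any decomposition, so no decomposition can have width below 2. Hence tw(G) = 2 exactly.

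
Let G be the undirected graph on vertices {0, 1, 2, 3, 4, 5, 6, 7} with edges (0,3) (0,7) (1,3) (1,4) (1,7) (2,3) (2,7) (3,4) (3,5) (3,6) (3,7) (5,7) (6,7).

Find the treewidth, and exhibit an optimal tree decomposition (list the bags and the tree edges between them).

Each bag holds 3 vertices, so the decomposition has width 2, which upper-bounds the treewidth. On the other hand G contains the 3-clique {1, 3, 4}. A clique must lie in a single bag of any decomposition, so no decomposition can have width below 2. The upper and lower bounds meet at 2, so that is the treewidth.

Treewidth 2.
One such decomposition:
Bags: B1 = {0, 3, 7}  B2 = {1, 3, 7}  B3 = {2, 3, 7}  B4 = {1, 3, 4}  B5 = {3, 5, 7}  B6 = {3, 6, 7}
Tree: B1–B2, B2–B3, B2–B4, B3–B5, B1–B6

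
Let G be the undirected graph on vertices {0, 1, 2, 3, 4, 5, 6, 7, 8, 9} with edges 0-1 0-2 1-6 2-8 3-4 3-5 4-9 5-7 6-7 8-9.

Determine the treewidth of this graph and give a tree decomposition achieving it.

Treewidth 2.
Bags: B1 = {0, 1, 2}  B2 = {1, 2, 8}  B3 = {1, 8, 9}  B4 = {1, 4, 9}  B5 = {1, 3, 4}  B6 = {1, 3, 5}  B7 = {1, 5, 7}  B8 = {1, 6, 7}
Tree: B1–B2, B2–B3, B3–B4, B4–B5, B5–B6, B6–B7, B7–B8

The largest bag has 3 vertices, giving width 2; this decomposition certifies tw(G) ≤ 2. For the lower bound, G contains the cycle 1–0–2–8–9–4–3–5–7–6–1, so G is not a forest; only forests have treewidth ≤ 1, hence tw(G) ≥ 2. The upper and lower bounds meet at 2, so that is the treewidth.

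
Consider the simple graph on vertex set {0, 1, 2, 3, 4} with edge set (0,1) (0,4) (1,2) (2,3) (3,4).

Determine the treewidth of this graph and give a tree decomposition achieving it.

Every bag has size at most 3, so the width is 3 − 1 = 2 and tw(G) ≤ 2. For the lower bound, G contains the cycle 1–2–3–4–0–1, so G is not a forest; only forests have treewidth ≤ 1, hence tw(G) ≥ 2. Combining the bounds, tw(G) = 2.

Treewidth 2.
One such decomposition:
Bags: B1 = {1, 2, 3}  B2 = {1, 3, 4}  B3 = {0, 1, 4}
Tree: B1–B2, B2–B3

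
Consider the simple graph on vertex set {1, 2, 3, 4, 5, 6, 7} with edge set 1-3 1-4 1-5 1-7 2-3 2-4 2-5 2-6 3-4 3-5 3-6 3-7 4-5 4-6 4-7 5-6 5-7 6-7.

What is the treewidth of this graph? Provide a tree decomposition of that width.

Treewidth 4.
One optimal decomposition is:
Bags: B1 = {2, 3, 4, 5, 6}  B2 = {3, 4, 5, 6, 7}  B3 = {1, 3, 4, 5, 7}
Tree: B1–B2, B2–B3

Every bag has size at most 5, so the width is 5 − 1 = 4 and tw(G) ≤ 4. On the other hand G contains the 5-clique {1, 3, 4, 5, 7}. A clique must lie in a single bag of any decomposition, so no decomposition can have width below 4. Hence tw(G) = 4 exactly.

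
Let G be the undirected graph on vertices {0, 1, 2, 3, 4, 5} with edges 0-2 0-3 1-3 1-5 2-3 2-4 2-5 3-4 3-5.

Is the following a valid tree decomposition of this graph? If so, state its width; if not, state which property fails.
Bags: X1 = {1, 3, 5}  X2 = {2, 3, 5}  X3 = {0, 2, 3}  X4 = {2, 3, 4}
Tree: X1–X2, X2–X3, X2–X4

Yes; width 2.

Checking the three conditions: (i) the bags cover all of {0, 1, 2, 3, 4, 5}; (ii) for each edge, some bag contains both endpoints; (iii) the bags containing any fixed vertex form a subtree. All hold, so the decomposition is valid with width 3 − 1 = 2.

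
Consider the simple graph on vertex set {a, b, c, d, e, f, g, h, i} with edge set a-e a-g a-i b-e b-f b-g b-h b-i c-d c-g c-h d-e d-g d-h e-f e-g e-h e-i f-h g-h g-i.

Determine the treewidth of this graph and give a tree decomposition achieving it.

Each bag holds 4 vertices, so the decomposition has width 3, which upper-bounds the treewidth. For the lower bound, the 4 vertices {d, e, g, h} are pairwise adjacent, and any tree decomposition puts a clique entirely inside one bag — forcing width ≥ 3. The upper and lower bounds meet at 3, so that is the treewidth.

Treewidth 3.
One such decomposition:
Bags: B1 = {b, e, g, i}  B2 = {b, e, g, h}  B3 = {a, e, g, i}  B4 = {b, e, f, h}  B5 = {d, e, g, h}  B6 = {c, d, g, h}
Tree: B1–B2, B1–B3, B2–B4, B2–B5, B5–B6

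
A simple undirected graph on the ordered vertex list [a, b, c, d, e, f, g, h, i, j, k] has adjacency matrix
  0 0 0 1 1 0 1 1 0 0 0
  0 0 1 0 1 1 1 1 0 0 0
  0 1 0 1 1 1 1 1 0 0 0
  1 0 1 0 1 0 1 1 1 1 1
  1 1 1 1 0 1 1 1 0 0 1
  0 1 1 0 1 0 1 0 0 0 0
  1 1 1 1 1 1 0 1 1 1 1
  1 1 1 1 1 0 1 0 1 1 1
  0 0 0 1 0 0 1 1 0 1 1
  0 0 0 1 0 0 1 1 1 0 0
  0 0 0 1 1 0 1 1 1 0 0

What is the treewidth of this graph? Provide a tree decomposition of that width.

Every bag has size at most 5, so the width is 5 − 1 = 4 and tw(G) ≤ 4. On the other hand G contains the 5-clique {d, g, h, i, j}. A clique must lie in a single bag of any decomposition, so no decomposition can have width below 4. Hence tw(G) = 4 exactly.

Treewidth 4.
One such decomposition:
Bags: B1 = {a, d, e, g, h}  B2 = {d, e, g, h, k}  B3 = {d, g, h, i, k}  B4 = {c, d, e, g, h}  B5 = {b, c, e, g, h}  B6 = {d, g, h, i, j}  B7 = {b, c, e, f, g}
Tree: B1–B2, B2–B3, B1–B4, B4–B5, B3–B6, B5–B7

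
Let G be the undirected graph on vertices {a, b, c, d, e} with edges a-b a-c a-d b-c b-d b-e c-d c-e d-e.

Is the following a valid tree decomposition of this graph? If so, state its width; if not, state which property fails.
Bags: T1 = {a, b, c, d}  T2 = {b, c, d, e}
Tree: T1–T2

Yes; width 3.

Every vertex of G appears in some bag (union = {a, b, c, d, e}); every edge is covered by a bag; and for each vertex v the set of bags containing v is connected in the bag tree. The decomposition is therefore valid. The largest bag has 4 vertices, so the width is 3.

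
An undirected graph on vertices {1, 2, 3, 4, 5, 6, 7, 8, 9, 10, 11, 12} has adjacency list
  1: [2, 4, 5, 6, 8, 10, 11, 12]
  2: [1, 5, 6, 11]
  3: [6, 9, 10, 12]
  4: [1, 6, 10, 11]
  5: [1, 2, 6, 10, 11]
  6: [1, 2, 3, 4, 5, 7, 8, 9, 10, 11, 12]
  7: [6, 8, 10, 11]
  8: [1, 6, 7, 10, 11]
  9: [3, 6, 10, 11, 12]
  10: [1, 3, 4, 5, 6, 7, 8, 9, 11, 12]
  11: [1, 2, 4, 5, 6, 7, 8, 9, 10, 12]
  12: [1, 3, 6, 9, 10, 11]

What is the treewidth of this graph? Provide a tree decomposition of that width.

Each bag holds 5 vertices, so the decomposition has width 4, which upper-bounds the treewidth. For the lower bound, the 5 vertices {1, 2, 5, 6, 11} are pairwise adjacent, and any tree decomposition puts a clique entirely inside one bag — forcing width ≥ 4. The upper and lower bounds meet at 4, so that is the treewidth.

Treewidth 4.
One optimal decomposition is:
Bags: B1 = {1, 6, 8, 10, 11}  B2 = {1, 4, 6, 10, 11}  B3 = {1, 6, 10, 11, 12}  B4 = {6, 9, 10, 11, 12}  B5 = {1, 5, 6, 10, 11}  B6 = {6, 7, 8, 10, 11}  B7 = {1, 2, 5, 6, 11}  B8 = {3, 6, 9, 10, 12}
Tree: B1–B2, B2–B3, B3–B4, B3–B5, B1–B6, B5–B7, B4–B8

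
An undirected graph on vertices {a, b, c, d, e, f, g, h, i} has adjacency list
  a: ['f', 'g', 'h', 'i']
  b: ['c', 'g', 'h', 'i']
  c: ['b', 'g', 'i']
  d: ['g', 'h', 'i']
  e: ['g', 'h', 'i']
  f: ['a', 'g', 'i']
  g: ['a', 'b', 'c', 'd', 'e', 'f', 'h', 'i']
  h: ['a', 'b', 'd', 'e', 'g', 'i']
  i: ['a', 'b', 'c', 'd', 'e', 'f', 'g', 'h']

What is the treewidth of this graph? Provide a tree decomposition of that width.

Treewidth 3.
Bags: B1 = {b, g, h, i}  B2 = {a, g, h, i}  B3 = {b, c, g, i}  B4 = {a, f, g, i}  B5 = {e, g, h, i}  B6 = {d, g, h, i}
Tree: B1–B2, B1–B3, B2–B4, B2–B5, B2–B6

The largest bag has 4 vertices, giving width 3; this decomposition certifies tw(G) ≤ 3. On the other hand G contains the 4-clique {d, g, h, i}. A clique must lie in a single bag of any decomposition, so no decomposition can have width below 3. Combining the bounds, tw(G) = 3.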